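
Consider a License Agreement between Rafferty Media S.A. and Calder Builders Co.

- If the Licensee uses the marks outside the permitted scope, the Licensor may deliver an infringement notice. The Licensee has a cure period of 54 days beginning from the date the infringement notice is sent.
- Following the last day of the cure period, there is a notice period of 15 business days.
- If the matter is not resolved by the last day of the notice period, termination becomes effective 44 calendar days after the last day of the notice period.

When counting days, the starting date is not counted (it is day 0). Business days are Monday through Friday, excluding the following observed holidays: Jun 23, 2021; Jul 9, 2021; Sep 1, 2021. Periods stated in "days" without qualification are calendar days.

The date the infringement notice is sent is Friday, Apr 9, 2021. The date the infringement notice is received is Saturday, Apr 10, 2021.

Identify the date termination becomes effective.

Adding 54 calendar days to Apr 9, 2021 gives Jun 2, 2021, which is the last day of the cure period.
The last day of the notice period: 15 business days after Wednesday, Jun 2, 2021, skipping weekends and the listed holiday on Jun 23 — Jun 3, Jun 4, Jun 7, Jun 8, …, Jun 21, Jun 22, Jun 24 — lands on Thursday, Jun 24, 2021.
Adding 44 calendar days to Jun 24, 2021 gives Aug 7, 2021, which is the date termination becomes effective.

Aug 7, 2021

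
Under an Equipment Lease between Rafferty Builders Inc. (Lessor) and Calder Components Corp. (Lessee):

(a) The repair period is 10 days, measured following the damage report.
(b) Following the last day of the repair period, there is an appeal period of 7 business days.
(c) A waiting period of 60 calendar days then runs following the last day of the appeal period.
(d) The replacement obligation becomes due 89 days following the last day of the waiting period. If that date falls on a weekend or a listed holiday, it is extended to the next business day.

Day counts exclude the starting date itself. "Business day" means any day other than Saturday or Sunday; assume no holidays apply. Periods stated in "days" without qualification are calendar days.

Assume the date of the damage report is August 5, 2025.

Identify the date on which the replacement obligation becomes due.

January 22, 2026

Adding 10 calendar days to August 5, 2025 gives August 15, 2025, which is the last day of the repair period.
From Friday, August 15, 2025, 7 business days (Aug 18, Aug 19, Aug 20, Aug 21, Aug 22, Aug 25, Aug 26, skipping weekends) brings us to Tuesday, August 26, 2025, which is the last day of the appeal period.
The last day of the waiting period: 60 calendar days after August 26, 2025 is October 25, 2025.
The date on which the replacement obligation becomes due: 89 calendar days after October 25, 2025 is January 22, 2026. January 22, 2026 is a Thursday, so no roll-forward applies.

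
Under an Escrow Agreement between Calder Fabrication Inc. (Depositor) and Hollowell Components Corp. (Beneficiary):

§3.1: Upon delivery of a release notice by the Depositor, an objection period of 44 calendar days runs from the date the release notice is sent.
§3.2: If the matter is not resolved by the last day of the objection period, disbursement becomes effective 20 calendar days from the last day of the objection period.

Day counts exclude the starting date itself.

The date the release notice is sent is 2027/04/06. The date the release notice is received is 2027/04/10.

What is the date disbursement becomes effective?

2027/06/09

The last day of the objection period: 44 calendar days after 2027/04/06 is 2027/05/20.
The date disbursement becomes effective: 20 calendar days after 2027/05/20 is 2027/06/09.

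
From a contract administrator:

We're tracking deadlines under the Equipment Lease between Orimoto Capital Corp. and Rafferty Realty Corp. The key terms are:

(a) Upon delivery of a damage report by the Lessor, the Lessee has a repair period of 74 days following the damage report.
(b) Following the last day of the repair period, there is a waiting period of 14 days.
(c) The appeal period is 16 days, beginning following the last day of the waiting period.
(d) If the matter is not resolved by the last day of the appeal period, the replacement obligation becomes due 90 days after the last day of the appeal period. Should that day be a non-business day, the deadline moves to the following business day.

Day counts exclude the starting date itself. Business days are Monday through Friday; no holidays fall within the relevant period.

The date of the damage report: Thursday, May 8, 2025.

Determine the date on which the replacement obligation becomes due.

The last day of the repair period: May 8, 2025 + 74 days = Jul 21, 2025.
The last day of the waiting period: Jul 21, 2025 + 14 days = Aug 4, 2025.
The last day of the appeal period: Aug 4, 2025 + 16 days = Aug 20, 2025.
The date on which the replacement obligation becomes due: 90 calendar days after Aug 20, 2025 is Nov 18, 2025. Nov 18, 2025 is a Tuesday, so no roll-forward applies.

Nov 18, 2025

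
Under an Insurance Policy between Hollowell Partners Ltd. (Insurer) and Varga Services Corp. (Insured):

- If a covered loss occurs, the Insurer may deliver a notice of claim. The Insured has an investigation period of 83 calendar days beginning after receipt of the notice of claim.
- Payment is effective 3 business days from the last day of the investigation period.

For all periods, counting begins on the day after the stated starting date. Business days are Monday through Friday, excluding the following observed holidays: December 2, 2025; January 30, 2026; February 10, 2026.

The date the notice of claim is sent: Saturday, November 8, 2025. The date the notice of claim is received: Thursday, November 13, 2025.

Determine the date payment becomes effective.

February 9, 2026

The last day of the investigation period: 83 calendar days after November 13, 2025 is February 4, 2026.
The date payment becomes effective: 3 business days after Wednesday, February 4, 2026, skipping weekends — Feb 5, Feb 6, Feb 9 — lands on Monday, February 9, 2026.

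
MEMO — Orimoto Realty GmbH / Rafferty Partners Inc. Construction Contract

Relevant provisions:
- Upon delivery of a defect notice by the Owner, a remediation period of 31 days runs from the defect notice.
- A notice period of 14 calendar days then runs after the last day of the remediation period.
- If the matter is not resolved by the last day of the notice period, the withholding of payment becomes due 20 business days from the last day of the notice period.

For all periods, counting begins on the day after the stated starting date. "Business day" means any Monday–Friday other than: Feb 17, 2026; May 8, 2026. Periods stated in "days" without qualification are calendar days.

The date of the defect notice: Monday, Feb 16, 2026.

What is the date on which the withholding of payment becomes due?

Apr 30, 2026

Adding 31 calendar days to Feb 16, 2026 gives Mar 19, 2026, which is the last day of the remediation period.
Adding 14 calendar days to Mar 19, 2026 gives Apr 2, 2026, which is the last day of the notice period.
The date on which the withholding of payment becomes due: counting 20 business days from Thursday, Apr 2, 2026 (Apr 3, Apr 6, Apr 7, Apr 8, …, Apr 28, Apr 29, Apr 30, skipping weekends) reaches Thursday, Apr 30, 2026.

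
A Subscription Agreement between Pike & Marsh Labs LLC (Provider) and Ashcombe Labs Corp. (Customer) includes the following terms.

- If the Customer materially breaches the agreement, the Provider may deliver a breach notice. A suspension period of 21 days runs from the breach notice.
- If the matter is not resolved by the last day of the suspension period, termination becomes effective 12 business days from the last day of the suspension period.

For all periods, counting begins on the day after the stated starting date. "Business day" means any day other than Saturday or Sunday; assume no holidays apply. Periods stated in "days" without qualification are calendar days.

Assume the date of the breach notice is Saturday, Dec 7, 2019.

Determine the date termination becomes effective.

Adding 21 calendar days to Dec 7, 2019 gives Dec 28, 2019, which is the last day of the suspension period.
From Saturday, Dec 28, 2019, 12 business days (Dec 30, Dec 31, Jan 1, Jan 2, …, Jan 10, Jan 13, Jan 14, skipping weekends) brings us to Tuesday, Jan 14, 2020, which is the date termination becomes effective.

Jan 14, 2020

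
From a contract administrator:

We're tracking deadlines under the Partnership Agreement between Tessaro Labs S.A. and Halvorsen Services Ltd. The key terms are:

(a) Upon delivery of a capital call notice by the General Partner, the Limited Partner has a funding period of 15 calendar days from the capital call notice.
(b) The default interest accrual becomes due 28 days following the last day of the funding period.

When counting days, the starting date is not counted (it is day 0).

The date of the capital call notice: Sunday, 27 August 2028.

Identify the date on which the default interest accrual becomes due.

The last day of the funding period: 15 calendar days after 27 August 2028 is 11 September 2028.
Adding 28 calendar days to 11 September 2028 gives 9 October 2028, which is the date on which the default interest accrual becomes due.

9 October 2028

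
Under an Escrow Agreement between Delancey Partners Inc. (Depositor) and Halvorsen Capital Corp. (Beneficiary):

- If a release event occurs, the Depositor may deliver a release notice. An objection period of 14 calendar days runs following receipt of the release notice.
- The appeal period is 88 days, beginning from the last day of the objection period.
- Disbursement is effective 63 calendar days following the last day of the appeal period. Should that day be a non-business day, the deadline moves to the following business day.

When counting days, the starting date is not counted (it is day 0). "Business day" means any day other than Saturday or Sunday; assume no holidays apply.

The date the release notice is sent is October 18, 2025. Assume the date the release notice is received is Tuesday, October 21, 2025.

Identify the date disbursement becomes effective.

April 6, 2026

Adding 14 calendar days to October 21, 2025 gives November 4, 2025, which is the last day of the objection period.
Adding 88 calendar days to November 4, 2025 gives January 31, 2026, which is the last day of the appeal period.
The date disbursement becomes effective: January 31, 2026 + 63 days = April 4, 2026. That falls on a Saturday, so it rolls to the next business day, Monday, April 6, 2026.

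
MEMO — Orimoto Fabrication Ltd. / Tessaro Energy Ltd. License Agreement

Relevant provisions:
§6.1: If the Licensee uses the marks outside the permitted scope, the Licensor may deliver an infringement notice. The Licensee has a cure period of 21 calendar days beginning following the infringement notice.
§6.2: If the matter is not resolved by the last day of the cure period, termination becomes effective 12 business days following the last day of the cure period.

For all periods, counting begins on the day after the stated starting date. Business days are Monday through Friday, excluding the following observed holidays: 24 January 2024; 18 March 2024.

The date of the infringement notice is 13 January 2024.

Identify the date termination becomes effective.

20 February 2024

The last day of the cure period: 13 January 2024 + 21 days = 3 February 2024.
From Saturday, 3 February 2024, 12 business days (Feb 5, Feb 6, Feb 7, Feb 8, …, Feb 16, Feb 19, Feb 20, skipping weekends) brings us to Tuesday, 20 February 2024, which is the date termination becomes effective.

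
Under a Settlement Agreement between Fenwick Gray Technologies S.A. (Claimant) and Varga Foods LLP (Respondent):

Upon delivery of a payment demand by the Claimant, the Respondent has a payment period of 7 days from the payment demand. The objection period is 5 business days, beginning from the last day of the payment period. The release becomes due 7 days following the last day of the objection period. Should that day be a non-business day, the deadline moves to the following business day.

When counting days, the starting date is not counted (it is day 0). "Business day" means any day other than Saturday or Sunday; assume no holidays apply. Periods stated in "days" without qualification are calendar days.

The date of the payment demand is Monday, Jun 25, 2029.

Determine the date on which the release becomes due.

Adding 7 calendar days to Jun 25, 2029 gives Jul 2, 2029, which is the last day of the payment period.
The last day of the objection period: 5 business days after Monday, Jul 2, 2029, skipping weekends — Jul 3, Jul 4, Jul 5, Jul 6, Jul 9 — lands on Monday, Jul 9, 2029.
Adding 7 calendar days to Jul 9, 2029 gives Jul 16, 2029, which is the date on which the release becomes due. Jul 16, 2029 is a Monday, so no roll-forward applies.

Jul 16, 2029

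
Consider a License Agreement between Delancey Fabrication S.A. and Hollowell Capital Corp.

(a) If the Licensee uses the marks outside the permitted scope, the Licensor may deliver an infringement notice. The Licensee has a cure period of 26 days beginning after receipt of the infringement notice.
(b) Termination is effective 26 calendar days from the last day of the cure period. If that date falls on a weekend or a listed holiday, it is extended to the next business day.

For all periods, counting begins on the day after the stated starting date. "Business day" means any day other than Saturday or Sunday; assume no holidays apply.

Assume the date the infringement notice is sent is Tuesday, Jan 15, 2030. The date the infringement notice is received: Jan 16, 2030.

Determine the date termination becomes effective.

Adding 26 calendar days to Jan 16, 2030 gives Feb 11, 2030, which is the last day of the cure period.
The date termination becomes effective: 26 calendar days after Feb 11, 2030 is Mar 9, 2030. That falls on a Saturday, so it rolls to the next business day, Monday, Mar 11, 2030.

Mar 11, 2030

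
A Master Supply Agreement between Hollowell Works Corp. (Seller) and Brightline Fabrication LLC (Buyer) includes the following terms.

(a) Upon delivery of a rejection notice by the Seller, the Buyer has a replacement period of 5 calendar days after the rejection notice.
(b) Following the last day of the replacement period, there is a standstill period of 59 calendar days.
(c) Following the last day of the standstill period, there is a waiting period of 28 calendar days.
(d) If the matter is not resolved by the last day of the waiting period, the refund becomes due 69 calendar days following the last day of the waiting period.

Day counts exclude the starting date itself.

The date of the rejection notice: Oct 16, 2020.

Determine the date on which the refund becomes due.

The last day of the replacement period: 5 calendar days after Oct 16, 2020 is Oct 21, 2020.
The last day of the standstill period: Oct 21, 2020 + 59 days = Dec 19, 2020.
The last day of the waiting period: Dec 19, 2020 + 28 days = Jan 16, 2021.
Adding 69 calendar days to Jan 16, 2021 gives Mar 26, 2021, which is the date on which the refund becomes due.

Mar 26, 2021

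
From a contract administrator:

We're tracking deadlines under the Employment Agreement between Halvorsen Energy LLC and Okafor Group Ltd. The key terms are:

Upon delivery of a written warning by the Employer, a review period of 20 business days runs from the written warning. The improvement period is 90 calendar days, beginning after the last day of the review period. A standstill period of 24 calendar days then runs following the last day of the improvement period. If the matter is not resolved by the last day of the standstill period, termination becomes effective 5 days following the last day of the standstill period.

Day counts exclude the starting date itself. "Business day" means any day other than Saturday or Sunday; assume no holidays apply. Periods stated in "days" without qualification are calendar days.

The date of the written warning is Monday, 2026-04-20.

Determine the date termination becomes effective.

From Monday, 2026-04-20, 20 business days (Apr 21, Apr 22, Apr 23, Apr 24, …, May 14, May 15, May 18, skipping weekends) brings us to Monday, 2026-05-18, which is the last day of the review period.
The last day of the improvement period: 2026-05-18 + 90 days = 2026-08-16.
The last day of the standstill period: 24 calendar days after 2026-08-16 is 2026-09-09.
The date termination becomes effective: 2026-09-09 + 5 days = 2026-09-14.

2026-09-14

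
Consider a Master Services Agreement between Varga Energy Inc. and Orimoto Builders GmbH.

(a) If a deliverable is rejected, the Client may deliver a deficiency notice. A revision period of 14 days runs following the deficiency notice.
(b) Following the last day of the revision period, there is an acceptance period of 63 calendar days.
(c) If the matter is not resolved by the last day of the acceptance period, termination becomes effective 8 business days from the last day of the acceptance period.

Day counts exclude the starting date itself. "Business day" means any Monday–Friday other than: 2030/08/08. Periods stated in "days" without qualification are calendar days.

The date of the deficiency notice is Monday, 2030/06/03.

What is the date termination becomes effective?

2030/08/29

Adding 14 calendar days to 2030/06/03 gives 2030/06/17, which is the last day of the revision period.
The last day of the acceptance period: 2030/06/17 + 63 days = 2030/08/19.
The date termination becomes effective: 8 business days after Monday, 2030/08/19, skipping weekends — Aug 20, Aug 21, Aug 22, Aug 23, Aug 26, Aug 27, Aug 28, Aug 29 — lands on Thursday, 2030/08/29.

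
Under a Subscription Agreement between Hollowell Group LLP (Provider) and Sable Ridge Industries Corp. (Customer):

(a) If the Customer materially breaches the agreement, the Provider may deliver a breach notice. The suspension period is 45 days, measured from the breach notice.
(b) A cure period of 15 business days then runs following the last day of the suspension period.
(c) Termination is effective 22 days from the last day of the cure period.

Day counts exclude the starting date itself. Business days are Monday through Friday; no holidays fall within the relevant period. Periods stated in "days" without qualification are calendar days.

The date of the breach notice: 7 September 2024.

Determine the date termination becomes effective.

4 December 2024

The last day of the suspension period: 45 calendar days after 7 September 2024 is 22 October 2024.
The last day of the cure period: 15 business days after Tuesday, 22 October 2024, skipping weekends — Oct 23, Oct 24, Oct 25, Oct 28, …, Nov 8, Nov 11, Nov 12 — lands on Tuesday, 12 November 2024.
The date termination becomes effective: 22 calendar days after 12 November 2024 is 4 December 2024.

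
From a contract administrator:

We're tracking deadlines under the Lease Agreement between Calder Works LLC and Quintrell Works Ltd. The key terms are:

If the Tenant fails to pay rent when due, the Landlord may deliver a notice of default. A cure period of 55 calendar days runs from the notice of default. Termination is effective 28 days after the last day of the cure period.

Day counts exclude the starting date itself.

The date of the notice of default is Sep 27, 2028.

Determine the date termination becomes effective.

Dec 19, 2028

Adding 55 calendar days to Sep 27, 2028 gives Nov 21, 2028, which is the last day of the cure period.
The date termination becomes effective: Nov 21, 2028 + 28 days = Dec 19, 2028.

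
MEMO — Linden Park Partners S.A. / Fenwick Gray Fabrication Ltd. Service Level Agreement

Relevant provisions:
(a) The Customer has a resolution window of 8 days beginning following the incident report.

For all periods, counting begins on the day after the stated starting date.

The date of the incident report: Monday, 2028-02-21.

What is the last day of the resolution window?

2028-02-29

Adding 8 calendar days to 2028-02-21 gives 2028-02-29, which is the last day of the resolution window.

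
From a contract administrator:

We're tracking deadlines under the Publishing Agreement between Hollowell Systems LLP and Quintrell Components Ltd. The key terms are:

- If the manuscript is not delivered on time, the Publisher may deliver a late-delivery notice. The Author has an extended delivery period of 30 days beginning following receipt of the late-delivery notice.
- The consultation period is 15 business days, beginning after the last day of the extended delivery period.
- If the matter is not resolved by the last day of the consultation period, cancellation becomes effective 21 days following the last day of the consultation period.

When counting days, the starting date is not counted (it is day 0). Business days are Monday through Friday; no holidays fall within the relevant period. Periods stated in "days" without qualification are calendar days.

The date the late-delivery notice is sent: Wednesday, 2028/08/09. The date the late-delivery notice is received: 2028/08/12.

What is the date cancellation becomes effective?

The last day of the extended delivery period: 2028/08/12 + 30 days = 2028/09/11.
From Monday, 2028/09/11, 15 business days (Sep 12, Sep 13, Sep 14, Sep 15, …, Sep 28, Sep 29, Oct 2, skipping weekends) brings us to Monday, 2028/10/02, which is the last day of the consultation period.
The date cancellation becomes effective: 2028/10/02 + 21 days = 2028/10/23.

2028/10/23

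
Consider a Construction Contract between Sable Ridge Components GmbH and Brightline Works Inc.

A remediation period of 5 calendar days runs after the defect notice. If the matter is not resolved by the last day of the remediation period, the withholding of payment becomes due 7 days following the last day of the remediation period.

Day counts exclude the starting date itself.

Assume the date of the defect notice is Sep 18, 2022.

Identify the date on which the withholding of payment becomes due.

Sep 30, 2022

The last day of the remediation period: 5 calendar days after Sep 18, 2022 is Sep 23, 2022.
Adding 7 calendar days to Sep 23, 2022 gives Sep 30, 2022, which is the date on which the withholding of payment becomes due.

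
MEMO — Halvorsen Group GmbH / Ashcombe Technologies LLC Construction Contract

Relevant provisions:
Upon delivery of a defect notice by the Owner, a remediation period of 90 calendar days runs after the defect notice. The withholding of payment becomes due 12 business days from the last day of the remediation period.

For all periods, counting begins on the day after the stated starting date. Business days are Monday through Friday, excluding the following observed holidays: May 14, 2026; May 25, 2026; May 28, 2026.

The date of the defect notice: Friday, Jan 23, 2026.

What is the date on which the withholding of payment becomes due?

The last day of the remediation period: Jan 23, 2026 + 90 days = Apr 23, 2026.
The date on which the withholding of payment becomes due: 12 business days after Thursday, Apr 23, 2026, skipping weekends — Apr 24, Apr 27, Apr 28, Apr 29, …, May 7, May 8, May 11 — lands on Monday, May 11, 2026.

May 11, 2026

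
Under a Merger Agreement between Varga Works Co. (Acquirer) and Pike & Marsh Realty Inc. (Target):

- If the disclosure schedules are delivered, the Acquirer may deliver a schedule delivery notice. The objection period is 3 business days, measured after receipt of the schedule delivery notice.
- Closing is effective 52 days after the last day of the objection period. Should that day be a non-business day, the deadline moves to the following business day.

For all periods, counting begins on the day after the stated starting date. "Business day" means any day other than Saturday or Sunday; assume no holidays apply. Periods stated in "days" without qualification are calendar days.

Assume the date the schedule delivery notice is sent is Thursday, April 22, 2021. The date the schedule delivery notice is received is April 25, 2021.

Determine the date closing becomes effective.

June 21, 2021

The last day of the objection period: 3 business days after Sunday, April 25, 2021, skipping weekends — Apr 26, Apr 27, Apr 28 — lands on Wednesday, April 28, 2021.
The date closing becomes effective: 52 calendar days after April 28, 2021 is June 19, 2021. That falls on a Saturday, so it rolls to the next business day, Monday, June 21, 2021.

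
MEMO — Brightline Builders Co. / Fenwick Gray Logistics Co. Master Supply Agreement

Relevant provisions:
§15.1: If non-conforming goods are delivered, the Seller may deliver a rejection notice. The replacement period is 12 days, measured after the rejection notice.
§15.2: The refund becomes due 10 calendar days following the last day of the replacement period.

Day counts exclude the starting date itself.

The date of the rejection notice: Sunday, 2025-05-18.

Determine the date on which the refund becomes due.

Adding 12 calendar days to 2025-05-18 gives 2025-05-30, which is the last day of the replacement period.
The date on which the refund becomes due: 10 calendar days after 2025-05-30 is 2025-06-09.

2025-06-09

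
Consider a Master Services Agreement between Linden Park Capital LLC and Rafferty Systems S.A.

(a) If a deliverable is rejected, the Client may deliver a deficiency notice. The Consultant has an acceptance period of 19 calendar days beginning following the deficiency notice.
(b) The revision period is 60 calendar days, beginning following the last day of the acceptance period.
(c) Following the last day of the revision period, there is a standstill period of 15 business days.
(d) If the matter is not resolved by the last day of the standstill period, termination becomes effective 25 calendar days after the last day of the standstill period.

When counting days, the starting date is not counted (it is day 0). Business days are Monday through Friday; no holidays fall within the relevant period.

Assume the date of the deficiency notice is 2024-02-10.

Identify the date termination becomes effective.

The last day of the acceptance period: 19 calendar days after 2024-02-10 is 2024-02-29.
Adding 60 calendar days to 2024-02-29 gives 2024-04-29, which is the last day of the revision period.
The last day of the standstill period: 15 business days after Monday, 2024-04-29, skipping weekends — Apr 30, May 1, May 2, May 3, …, May 16, May 17, May 20 — lands on Monday, 2024-05-20.
Adding 25 calendar days to 2024-05-20 gives 2024-06-14, which is the date termination becomes effective.

2024-06-14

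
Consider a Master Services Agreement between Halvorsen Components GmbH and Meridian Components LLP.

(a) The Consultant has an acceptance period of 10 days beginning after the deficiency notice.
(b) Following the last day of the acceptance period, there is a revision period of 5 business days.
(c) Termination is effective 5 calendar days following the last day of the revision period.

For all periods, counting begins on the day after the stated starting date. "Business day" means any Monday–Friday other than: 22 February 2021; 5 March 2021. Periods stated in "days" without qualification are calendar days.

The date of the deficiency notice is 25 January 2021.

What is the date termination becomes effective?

16 February 2021

Adding 10 calendar days to 25 January 2021 gives 4 February 2021, which is the last day of the acceptance period.
The last day of the revision period: 5 business days after Thursday, 4 February 2021, skipping weekends — Feb 5, Feb 8, Feb 9, Feb 10, Feb 11 — lands on Thursday, 11 February 2021.
The date termination becomes effective: 5 calendar days after 11 February 2021 is 16 February 2021.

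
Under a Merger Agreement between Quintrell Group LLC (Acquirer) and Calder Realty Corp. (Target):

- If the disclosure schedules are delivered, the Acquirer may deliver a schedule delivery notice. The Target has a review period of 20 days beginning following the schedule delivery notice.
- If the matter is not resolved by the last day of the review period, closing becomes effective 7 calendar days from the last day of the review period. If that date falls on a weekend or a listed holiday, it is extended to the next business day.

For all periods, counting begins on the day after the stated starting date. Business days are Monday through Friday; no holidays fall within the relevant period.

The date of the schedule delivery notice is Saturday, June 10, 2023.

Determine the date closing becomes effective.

The last day of the review period: 20 calendar days after June 10, 2023 is June 30, 2023.
The date closing becomes effective: June 30, 2023 + 7 days = July 7, 2023. July 7, 2023 is a Friday, so no roll-forward applies.

July 7, 2023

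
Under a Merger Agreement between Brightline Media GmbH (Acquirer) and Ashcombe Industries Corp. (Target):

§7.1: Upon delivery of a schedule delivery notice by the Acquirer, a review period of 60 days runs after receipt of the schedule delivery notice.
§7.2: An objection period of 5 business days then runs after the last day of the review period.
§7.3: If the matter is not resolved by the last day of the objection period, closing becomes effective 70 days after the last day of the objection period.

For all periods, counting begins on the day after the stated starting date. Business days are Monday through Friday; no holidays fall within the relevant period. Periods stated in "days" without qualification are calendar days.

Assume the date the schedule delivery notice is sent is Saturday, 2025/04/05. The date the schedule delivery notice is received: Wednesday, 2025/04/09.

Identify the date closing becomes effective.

2025/08/22

Adding 60 calendar days to 2025/04/09 gives 2025/06/08, which is the last day of the review period.
The last day of the objection period: 5 business days after Sunday, 2025/06/08, skipping weekends — Jun 9, Jun 10, Jun 11, Jun 12, Jun 13 — lands on Friday, 2025/06/13.
The date closing becomes effective: 2025/06/13 + 70 days = 2025/08/22.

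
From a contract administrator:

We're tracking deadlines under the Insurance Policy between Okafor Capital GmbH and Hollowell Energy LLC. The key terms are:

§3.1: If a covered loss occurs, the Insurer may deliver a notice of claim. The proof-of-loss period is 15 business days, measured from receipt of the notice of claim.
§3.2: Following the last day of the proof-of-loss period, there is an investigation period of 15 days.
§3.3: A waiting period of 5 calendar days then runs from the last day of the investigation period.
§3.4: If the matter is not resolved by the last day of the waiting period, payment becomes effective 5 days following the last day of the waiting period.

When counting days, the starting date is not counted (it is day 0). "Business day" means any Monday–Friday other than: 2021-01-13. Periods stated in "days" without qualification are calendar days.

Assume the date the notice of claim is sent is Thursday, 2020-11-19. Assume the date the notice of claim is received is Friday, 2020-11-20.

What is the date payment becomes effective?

2021-01-05

The last day of the proof-of-loss period: counting 15 business days from Friday, 2020-11-20 (Nov 23, Nov 24, Nov 25, Nov 26, …, Dec 9, Dec 10, Dec 11, skipping weekends) reaches Friday, 2020-12-11.
The last day of the investigation period: 15 calendar days after 2020-12-11 is 2020-12-26.
The last day of the waiting period: 5 calendar days after 2020-12-26 is 2020-12-31.
The date payment becomes effective: 2020-12-31 + 5 days = 2021-01-05.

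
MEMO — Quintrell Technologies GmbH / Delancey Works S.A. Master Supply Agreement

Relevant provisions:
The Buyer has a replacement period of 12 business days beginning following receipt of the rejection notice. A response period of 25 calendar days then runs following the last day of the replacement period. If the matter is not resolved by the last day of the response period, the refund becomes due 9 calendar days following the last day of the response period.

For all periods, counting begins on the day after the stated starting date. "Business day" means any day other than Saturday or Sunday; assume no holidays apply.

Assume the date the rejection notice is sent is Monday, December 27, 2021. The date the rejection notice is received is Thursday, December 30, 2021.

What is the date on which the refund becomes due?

The last day of the replacement period: counting 12 business days from Thursday, December 30, 2021 (Dec 31, Jan 3, Jan 4, Jan 5, …, Jan 13, Jan 14, Jan 17, skipping weekends) reaches Monday, January 17, 2022.
Adding 25 calendar days to January 17, 2022 gives February 11, 2022, which is the last day of the response period.
The date on which the refund becomes due: February 11, 2022 + 9 days = February 20, 2022.

February 20, 2022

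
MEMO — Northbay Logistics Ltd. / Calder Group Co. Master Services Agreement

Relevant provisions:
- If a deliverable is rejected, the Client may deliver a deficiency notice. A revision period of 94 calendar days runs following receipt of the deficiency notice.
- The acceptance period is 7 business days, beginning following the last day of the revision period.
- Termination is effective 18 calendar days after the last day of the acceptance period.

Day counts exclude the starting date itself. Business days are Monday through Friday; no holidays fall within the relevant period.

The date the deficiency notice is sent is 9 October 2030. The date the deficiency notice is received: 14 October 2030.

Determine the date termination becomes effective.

14 February 2031

The last day of the revision period: 14 October 2030 + 94 days = 16 January 2031.
The last day of the acceptance period: counting 7 business days from Thursday, 16 January 2031 (Jan 17, Jan 20, Jan 21, Jan 22, Jan 23, Jan 24, Jan 27, skipping weekends) reaches Monday, 27 January 2031.
The date termination becomes effective: 18 calendar days after 27 January 2031 is 14 February 2031.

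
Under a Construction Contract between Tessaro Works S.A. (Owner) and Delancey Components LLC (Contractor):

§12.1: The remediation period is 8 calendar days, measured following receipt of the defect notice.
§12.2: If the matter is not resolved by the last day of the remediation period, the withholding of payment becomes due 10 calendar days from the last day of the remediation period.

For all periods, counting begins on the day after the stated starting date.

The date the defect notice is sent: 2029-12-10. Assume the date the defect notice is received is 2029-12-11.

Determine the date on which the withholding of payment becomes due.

2029-12-29

Adding 8 calendar days to 2029-12-11 gives 2029-12-19, which is the last day of the remediation period.
The date on which the withholding of payment becomes due: 10 calendar days after 2029-12-19 is 2029-12-29.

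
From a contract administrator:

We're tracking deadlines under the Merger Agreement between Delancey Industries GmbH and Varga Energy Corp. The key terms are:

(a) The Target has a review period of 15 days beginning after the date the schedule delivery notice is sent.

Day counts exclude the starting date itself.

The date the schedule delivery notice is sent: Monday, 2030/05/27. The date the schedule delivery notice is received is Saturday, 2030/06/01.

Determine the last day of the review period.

2030/06/11

The last day of the review period: 15 calendar days after 2030/05/27 is 2030/06/11.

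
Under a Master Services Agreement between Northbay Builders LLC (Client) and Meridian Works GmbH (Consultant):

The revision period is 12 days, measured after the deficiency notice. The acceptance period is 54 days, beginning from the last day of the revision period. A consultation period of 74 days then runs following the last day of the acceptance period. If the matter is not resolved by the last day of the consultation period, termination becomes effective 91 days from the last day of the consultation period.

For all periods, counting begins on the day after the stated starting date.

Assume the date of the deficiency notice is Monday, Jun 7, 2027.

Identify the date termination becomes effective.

The last day of the revision period: Jun 7, 2027 + 12 days = Jun 19, 2027.
The last day of the acceptance period: Jun 19, 2027 + 54 days = Aug 12, 2027.
The last day of the consultation period: Aug 12, 2027 + 74 days = Oct 25, 2027.
The date termination becomes effective: 91 calendar days after Oct 25, 2027 is Jan 24, 2028.

Jan 24, 2028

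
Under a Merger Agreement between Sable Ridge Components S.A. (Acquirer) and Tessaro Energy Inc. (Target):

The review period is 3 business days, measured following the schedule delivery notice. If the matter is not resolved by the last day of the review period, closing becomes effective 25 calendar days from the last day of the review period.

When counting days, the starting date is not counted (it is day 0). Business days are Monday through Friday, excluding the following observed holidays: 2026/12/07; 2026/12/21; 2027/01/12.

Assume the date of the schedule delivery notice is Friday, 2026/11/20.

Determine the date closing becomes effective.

2026/12/20

The last day of the review period: 3 business days after Friday, 2026/11/20, skipping weekends — Nov 23, Nov 24, Nov 25 — lands on Wednesday, 2026/11/25.
The date closing becomes effective: 25 calendar days after 2026/11/25 is 2026/12/20.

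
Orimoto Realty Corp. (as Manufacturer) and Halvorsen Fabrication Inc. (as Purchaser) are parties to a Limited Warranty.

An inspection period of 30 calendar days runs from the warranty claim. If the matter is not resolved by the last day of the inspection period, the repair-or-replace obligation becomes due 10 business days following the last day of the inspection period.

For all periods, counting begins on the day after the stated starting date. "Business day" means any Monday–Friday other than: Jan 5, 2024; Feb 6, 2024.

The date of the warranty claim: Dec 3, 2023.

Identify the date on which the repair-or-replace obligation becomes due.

Jan 17, 2024

The last day of the inspection period: 30 calendar days after Dec 3, 2023 is Jan 2, 2024.
From Tuesday, Jan 2, 2024, 10 business days (Jan 3, Jan 4, Jan 8, Jan 9, Jan 10, Jan 11, Jan 12, Jan 15, Jan 16, Jan 17, skipping weekends and the listed holiday on Jan 5) brings us to Wednesday, Jan 17, 2024, which is the date on which the repair-or-replace obligation becomes due.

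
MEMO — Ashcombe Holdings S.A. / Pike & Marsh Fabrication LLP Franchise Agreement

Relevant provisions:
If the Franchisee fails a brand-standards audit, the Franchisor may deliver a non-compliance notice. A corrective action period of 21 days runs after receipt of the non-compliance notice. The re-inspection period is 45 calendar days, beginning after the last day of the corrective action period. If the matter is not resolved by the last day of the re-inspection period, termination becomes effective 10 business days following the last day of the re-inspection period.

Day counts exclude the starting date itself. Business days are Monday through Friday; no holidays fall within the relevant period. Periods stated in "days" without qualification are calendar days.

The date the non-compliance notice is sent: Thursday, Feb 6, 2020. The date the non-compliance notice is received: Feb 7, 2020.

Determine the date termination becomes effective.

Apr 27, 2020

The last day of the corrective action period: Feb 7, 2020 + 21 days = Feb 28, 2020.
Adding 45 calendar days to Feb 28, 2020 gives Apr 13, 2020, which is the last day of the re-inspection period.
The date termination becomes effective: counting 10 business days from Monday, Apr 13, 2020 (Apr 14, Apr 15, Apr 16, Apr 17, Apr 20, Apr 21, Apr 22, Apr 23, Apr 24, Apr 27, skipping weekends) reaches Monday, Apr 27, 2020.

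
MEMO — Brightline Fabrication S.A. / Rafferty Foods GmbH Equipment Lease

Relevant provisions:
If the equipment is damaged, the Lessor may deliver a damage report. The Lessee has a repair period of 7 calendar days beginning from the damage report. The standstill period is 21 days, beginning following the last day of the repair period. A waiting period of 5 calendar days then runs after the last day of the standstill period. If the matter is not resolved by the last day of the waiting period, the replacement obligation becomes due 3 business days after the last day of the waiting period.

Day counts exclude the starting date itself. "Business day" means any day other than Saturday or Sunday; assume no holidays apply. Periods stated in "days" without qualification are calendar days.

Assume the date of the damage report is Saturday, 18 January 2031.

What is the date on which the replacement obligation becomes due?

The last day of the repair period: 7 calendar days after 18 January 2031 is 25 January 2031.
The last day of the standstill period: 25 January 2031 + 21 days = 15 February 2031.
Adding 5 calendar days to 15 February 2031 gives 20 February 2031, which is the last day of the waiting period.
From Thursday, 20 February 2031, 3 business days (Feb 21, Feb 24, Feb 25, skipping weekends) brings us to Tuesday, 25 February 2031, which is the date on which the replacement obligation becomes due.

25 February 2031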